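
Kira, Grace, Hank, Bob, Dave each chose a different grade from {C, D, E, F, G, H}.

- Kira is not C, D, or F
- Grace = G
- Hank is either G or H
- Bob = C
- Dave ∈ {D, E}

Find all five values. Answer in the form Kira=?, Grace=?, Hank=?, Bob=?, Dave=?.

Grace has just one choice, so Grace = G. Strike G from Kira, Hank.
Hank must be H (only option left). Eliminate H elsewhere: Kira.
Bob must be C (only option left).
Kira's domain is down to {E}, so Kira = E. Eliminate E elsewhere: Dave.
Dave must be D (only option left).

Kira=E, Grace=G, Hank=H, Bob=C, Dave=D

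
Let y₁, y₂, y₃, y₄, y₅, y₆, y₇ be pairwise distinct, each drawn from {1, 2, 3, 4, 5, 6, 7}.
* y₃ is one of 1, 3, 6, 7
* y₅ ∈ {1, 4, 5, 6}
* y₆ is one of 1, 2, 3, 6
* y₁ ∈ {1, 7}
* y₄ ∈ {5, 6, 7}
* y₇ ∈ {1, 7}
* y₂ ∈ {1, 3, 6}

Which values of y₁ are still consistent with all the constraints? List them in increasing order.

The 7 variables together cover exactly {1, 2, 3, 4, 5, 6, 7} — 7 values for 7 variables — and 2 appears only in y₆'s list, so y₆ = 2.
Among the 6 still-open variables, 4 fits only y₅ (and all 6 values in {1, 3, 4, 5, 6, 7} must be used), so y₅ = 4.
The 5 still-open variables draw from only 5 values {1, 3, 5, 6, 7}, so each is used; only y₄ can be 5, hence y₄ = 5.
The 2 variables y₁ and y₇ are confined to {1, 7}, which locks those values in; drop them from y₂, y₃.
No further eliminations apply; y₁ can still be any of 1, 7.

1, 7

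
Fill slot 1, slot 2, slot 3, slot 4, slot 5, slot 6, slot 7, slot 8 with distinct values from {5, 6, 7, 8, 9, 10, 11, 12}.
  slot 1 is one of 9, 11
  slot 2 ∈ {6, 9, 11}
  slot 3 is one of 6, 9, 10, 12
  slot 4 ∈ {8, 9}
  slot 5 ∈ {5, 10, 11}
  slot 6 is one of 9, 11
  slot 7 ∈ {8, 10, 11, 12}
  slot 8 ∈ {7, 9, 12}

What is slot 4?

The 8 variables draw from only 8 values {5, 6, 7, 8, 9, 10, 11, 12}, so each is used; only slot 5 can be 5, hence slot 5 = 5.
The 7 still-open variables draw from only 7 values {6, 7, 8, 9, 10, 11, 12}, so each is used; only slot 8 can be 7, hence slot 8 = 7.
slot 1 and slot 6 share exactly the 2 values {9, 11}; by pigeonhole those values go to them, so strike 9, 11 from slot 2, slot 3, slot 4, slot 7.
So slot 4 = 8.

8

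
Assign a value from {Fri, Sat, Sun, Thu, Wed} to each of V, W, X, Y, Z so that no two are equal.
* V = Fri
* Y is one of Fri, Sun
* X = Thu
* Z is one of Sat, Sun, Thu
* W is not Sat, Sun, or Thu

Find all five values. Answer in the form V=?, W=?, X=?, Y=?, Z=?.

V=Fri, W=Wed, X=Thu, Y=Sun, Z=Sat

V must be Fri (only option left). Eliminate Fri elsewhere: W, Y.
W's domain is down to {Wed}, so W = Wed.
That leaves X = Thu. Eliminate Thu elsewhere: Z.
Y must be Sun (only option left). So Z can't be Sun.
Z must be Sat (only option left).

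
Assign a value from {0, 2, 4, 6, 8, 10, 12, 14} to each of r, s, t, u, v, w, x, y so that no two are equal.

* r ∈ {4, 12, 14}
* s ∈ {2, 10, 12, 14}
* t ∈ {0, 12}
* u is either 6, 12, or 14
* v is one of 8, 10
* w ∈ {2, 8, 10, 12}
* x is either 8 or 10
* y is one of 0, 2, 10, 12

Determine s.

Among the 8 variables, 4 fits only r (and all 8 values in {0, 2, 4, 6, 8, 10, 12, 14} must be used), so r = 4.
The 7 still-open variables together cover exactly {0, 2, 6, 8, 10, 12, 14} — 7 values for 7 variables — and 6 appears only in u's list, so u = 6.
Among the 6 still-open variables, 14 fits only s (and all 6 values in {0, 2, 8, 10, 12, 14} must be used), so s = 14.

14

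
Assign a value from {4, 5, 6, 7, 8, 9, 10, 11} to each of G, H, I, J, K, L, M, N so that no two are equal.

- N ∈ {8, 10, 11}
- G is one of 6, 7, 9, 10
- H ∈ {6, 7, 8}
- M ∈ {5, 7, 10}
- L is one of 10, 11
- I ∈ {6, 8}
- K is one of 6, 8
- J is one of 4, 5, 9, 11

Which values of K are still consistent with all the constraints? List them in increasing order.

Among the 8 variables, 4 fits only J (and all 8 values in {4, 5, 6, 7, 8, 9, 10, 11} must be used), so J = 4.
The 7 still-open variables draw from only 7 values {5, 6, 7, 8, 9, 10, 11}, so each is used; only M can be 5, hence M = 5.
The 6 still-open variables together cover exactly {6, 7, 8, 9, 10, 11} — 6 values for 6 variables — and 9 appears only in G's list, so G = 9.
The 5 still-open variables together cover exactly {6, 7, 8, 10, 11} — 5 values for 5 variables — and 7 appears only in H's list, so H = 7.
I and K share exactly the 2 values {6, 8}; by pigeonhole those values go to them, so strike 6, 8 from N.
No further eliminations apply; K can still be any of 6, 8.

6, 8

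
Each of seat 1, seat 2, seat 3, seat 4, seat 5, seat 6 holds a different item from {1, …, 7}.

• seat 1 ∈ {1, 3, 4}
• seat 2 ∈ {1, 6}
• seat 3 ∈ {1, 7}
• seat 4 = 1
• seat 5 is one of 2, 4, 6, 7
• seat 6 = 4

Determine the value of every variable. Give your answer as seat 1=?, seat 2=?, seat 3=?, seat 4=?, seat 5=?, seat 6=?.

seat 1=3, seat 2=6, seat 3=7, seat 4=1, seat 5=2, seat 6=4

seat 4's domain is down to {1}, so seat 4 = 1. Eliminate 1 elsewhere: seat 1, seat 2, seat 3.
That leaves seat 6 = 4. So seat 1, seat 5 can't be 4.
seat 1's domain is down to {3}, so seat 1 = 3.
seat 2 must be 6 (only option left). Eliminate 6 elsewhere: seat 5.
seat 3 has just one choice, so seat 3 = 7. Eliminate 7 elsewhere: seat 5.
seat 5's domain is down to {2}, so seat 5 = 2.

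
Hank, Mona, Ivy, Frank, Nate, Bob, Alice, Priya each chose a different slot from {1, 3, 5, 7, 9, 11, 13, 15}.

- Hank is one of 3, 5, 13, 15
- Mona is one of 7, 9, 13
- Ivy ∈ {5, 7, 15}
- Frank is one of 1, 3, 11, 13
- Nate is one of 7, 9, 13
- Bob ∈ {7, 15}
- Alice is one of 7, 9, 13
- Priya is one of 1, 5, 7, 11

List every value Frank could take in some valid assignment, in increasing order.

The 3 variables Mona, Nate, Alice are confined to {7, 9, 13}, which locks those values in; drop them from Hank, Ivy, Frank, Bob, Priya.
Bob's domain is down to {15}, so Bob = 15. Strike 15 from Hank, Ivy.
Ivy's domain is down to {5}, so Ivy = 5. Strike 5 from Hank, Priya.
Hank has just one choice, so Hank = 3. Eliminate 3 elsewhere: Frank.
No further eliminations apply; Frank can still be any of 1, 11.

1, 11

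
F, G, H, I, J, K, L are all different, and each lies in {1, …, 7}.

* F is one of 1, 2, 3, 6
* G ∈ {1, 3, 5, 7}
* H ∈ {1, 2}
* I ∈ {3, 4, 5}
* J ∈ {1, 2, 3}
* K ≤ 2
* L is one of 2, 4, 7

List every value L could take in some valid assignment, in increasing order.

Among the 7 variables, 6 fits only F (and all 7 values in {1, 2, 3, 4, 5, 6, 7} must be used), so F = 6.
H and K share exactly the 2 values {1, 2}; by pigeonhole those values go to them, so strike 1, 2 from G, J, L.
J's domain is down to {3}, so J = 3. Remove 3 from G, I.
No further eliminations apply; L can still be any of 4, 7.

4, 7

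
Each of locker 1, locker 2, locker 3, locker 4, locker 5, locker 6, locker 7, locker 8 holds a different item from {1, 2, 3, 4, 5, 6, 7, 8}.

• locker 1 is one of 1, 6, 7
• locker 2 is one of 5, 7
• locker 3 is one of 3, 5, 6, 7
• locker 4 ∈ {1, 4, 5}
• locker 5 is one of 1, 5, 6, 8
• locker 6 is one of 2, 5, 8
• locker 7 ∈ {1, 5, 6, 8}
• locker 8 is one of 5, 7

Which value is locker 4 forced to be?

4

The 8 variables draw from only 8 values {1, 2, 3, 4, 5, 6, 7, 8}, so each is used; only locker 6 can be 2, hence locker 6 = 2.
The 7 still-open variables draw from only 7 values {1, 3, 4, 5, 6, 7, 8}, so each is used; only locker 3 can be 3, hence locker 3 = 3.
The 6 still-open variables together cover exactly {1, 4, 5, 6, 7, 8} — 6 values for 6 variables — and 4 appears only in locker 4's list, so locker 4 = 4.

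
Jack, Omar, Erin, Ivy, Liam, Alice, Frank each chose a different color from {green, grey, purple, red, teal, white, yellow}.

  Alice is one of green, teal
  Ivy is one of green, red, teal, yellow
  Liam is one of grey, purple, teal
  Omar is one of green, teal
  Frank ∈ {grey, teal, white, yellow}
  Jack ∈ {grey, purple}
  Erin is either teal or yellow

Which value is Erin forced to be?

yellow

Among the 7 variables, red fits only Ivy (and all 7 values in {green, grey, purple, red, teal, white, yellow} must be used), so Ivy = red.
The 6 still-open variables together cover exactly {green, grey, purple, teal, white, yellow} — 6 values for 6 variables — and white appears only in Frank's list, so Frank = white.
The 5 still-open variables together cover exactly {green, grey, purple, teal, yellow} — 5 values for 5 variables — and yellow appears only in Erin's list, so Erin = yellow.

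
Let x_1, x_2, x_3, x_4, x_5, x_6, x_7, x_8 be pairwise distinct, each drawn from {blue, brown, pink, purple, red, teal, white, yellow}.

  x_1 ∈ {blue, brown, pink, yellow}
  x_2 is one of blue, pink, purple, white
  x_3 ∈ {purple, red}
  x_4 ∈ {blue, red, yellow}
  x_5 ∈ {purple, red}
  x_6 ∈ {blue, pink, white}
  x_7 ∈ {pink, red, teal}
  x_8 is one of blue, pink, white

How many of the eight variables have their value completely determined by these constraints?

The 8 variables together cover exactly {blue, brown, pink, purple, red, teal, white, yellow} — 8 values for 8 variables — and brown appears only in x_1's list, so x_1 = brown.
Among the 7 still-open variables, teal fits only x_7 (and all 7 values in {blue, pink, purple, red, teal, white, yellow} must be used), so x_7 = teal.
The 6 still-open variables together cover exactly {blue, pink, purple, red, white, yellow} — 6 values for 6 variables — and yellow appears only in x_4's list, so x_4 = yellow.
The 2 variables x_3 and x_5 are confined to {purple, red}, which locks those values in; drop them from x_2.
Determined: x_1=brown, x_4=yellow, x_7=teal. The other variables each still have more than one consistent value. That makes 3.

3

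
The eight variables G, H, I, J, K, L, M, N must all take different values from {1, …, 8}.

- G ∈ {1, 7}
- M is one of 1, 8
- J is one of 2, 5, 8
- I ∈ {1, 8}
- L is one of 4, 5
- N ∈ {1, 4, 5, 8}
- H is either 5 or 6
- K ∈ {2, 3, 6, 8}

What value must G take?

7

The 8 variables draw from only 8 values {1, 2, 3, 4, 5, 6, 7, 8}, so each is used; only K can be 3, hence K = 3.
The 7 still-open variables together cover exactly {1, 2, 4, 5, 6, 7, 8} — 7 values for 7 variables — and 2 appears only in J's list, so J = 2.
Among the 6 still-open variables, 6 fits only H (and all 6 values in {1, 4, 5, 6, 7, 8} must be used), so H = 6.
Among the 5 still-open variables, 7 fits only G (and all 5 values in {1, 4, 5, 7, 8} must be used), so G = 7.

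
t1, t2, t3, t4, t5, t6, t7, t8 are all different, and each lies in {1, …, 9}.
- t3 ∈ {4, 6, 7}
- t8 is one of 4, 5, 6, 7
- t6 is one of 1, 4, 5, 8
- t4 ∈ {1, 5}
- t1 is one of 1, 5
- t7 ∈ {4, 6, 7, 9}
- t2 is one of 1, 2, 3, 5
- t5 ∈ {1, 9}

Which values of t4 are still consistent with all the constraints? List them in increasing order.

t1 and t4 share exactly the 2 values {1, 5}; by pigeonhole those values go to them, so strike 1, 5 from t2, t5, t6, t8.
t5's domain is down to {9}, so t5 = 9. Remove 9 from t7.
t3, t7, t8 share exactly the 3 values {4, 6, 7}; by pigeonhole those values go to them, so strike 4, 6, 7 from t6.
t6 must be 8 (only option left).
No further eliminations apply; t4 can still be any of 1, 5.

1, 5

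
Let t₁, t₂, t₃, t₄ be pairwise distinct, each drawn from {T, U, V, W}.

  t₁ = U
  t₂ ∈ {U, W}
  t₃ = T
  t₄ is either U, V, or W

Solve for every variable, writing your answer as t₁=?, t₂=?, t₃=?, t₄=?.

t₁ must be U (only option left). So t₂, t₄ can't be U.
t₂ has just one choice, so t₂ = W. So t₄ can't be W.
t₃ must be T (only option left).
t₄ must be V (only option left).

t₁=U, t₂=W, t₃=T, t₄=V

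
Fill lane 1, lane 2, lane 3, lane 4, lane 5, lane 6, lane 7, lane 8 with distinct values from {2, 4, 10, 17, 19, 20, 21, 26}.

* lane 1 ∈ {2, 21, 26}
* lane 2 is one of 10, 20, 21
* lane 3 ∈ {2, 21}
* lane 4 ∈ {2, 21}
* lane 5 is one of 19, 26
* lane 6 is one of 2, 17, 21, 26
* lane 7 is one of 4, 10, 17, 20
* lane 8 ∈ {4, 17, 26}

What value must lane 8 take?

4

The 8 variables together cover exactly {2, 4, 10, 17, 19, 20, 21, 26} — 8 values for 8 variables — and 19 appears only in lane 5's list, so lane 5 = 19.
The 2 variables lane 3 and lane 4 are confined to {2, 21}, which locks those values in; drop them from lane 1, lane 2, lane 6.
That leaves lane 1 = 26. Strike 26 from lane 6, lane 8.
That leaves lane 6 = 17. Strike 17 from lane 7, lane 8.
So lane 8 = 4.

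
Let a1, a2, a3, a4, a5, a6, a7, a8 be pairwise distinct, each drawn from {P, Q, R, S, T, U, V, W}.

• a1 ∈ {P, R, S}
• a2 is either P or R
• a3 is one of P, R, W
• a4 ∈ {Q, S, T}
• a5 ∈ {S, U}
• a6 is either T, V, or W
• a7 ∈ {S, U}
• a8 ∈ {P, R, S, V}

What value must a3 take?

The 8 variables together cover exactly {P, Q, R, S, T, U, V, W} — 8 values for 8 variables — and Q appears only in a4's list, so a4 = Q.
The 7 still-open variables draw from only 7 values {P, R, S, T, U, V, W}, so each is used; only a6 can be T, hence a6 = T.
The 6 still-open variables draw from only 6 values {P, R, S, U, V, W}, so each is used; only a8 can be V, hence a8 = V.
The 5 still-open variables draw from only 5 values {P, R, S, U, W}, so each is used; only a3 can be W, hence a3 = W.

W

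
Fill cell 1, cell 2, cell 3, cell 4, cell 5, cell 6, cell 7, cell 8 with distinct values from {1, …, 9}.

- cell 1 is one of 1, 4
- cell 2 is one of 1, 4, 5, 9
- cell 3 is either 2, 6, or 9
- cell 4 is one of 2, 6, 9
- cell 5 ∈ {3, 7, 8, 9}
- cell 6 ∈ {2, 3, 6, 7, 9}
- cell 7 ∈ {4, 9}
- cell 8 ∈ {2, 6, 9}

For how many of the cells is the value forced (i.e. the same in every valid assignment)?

The 3 variables cell 3, cell 4, cell 8 are confined to {2, 6, 9}, which locks those values in; drop them from cell 2, cell 5, cell 6, cell 7.
That leaves cell 7 = 4. Remove 4 from cell 1, cell 2.
cell 1 must be 1 (only option left). So cell 2 can't be 1.
That leaves cell 2 = 5.
Determined: cell 1=1, cell 2=5, cell 7=4. The other cells each still have more than one consistent value. That makes 3.

3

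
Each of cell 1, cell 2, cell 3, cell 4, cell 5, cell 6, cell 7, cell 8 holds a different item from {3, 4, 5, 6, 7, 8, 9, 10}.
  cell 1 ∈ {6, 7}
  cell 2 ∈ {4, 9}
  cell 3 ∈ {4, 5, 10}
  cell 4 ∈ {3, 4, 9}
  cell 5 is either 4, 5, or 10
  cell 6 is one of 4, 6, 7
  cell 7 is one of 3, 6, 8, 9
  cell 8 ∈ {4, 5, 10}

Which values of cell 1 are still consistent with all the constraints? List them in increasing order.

6, 7

The 8 variables together cover exactly {3, 4, 5, 6, 7, 8, 9, 10} — 8 values for 8 variables — and 8 appears only in cell 7's list, so cell 7 = 8.
Among the 7 still-open variables, 3 fits only cell 4 (and all 7 values in {3, 4, 5, 6, 7, 9, 10} must be used), so cell 4 = 3.
The 6 still-open variables draw from only 6 values {4, 5, 6, 7, 9, 10}, so each is used; only cell 2 can be 9, hence cell 2 = 9.
cell 3, cell 5, cell 8 between them cover only {4, 5, 10} — a naked triple. Remove those values from cell 6.
No further eliminations apply; cell 1 can still be any of 6, 7.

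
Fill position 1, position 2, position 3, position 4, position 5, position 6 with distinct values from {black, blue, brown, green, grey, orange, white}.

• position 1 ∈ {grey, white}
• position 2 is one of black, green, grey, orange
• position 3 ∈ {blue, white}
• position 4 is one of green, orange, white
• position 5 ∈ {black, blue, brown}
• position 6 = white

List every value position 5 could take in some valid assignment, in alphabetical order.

black, brown

position 6 has just one choice, so position 6 = white. Strike white from position 1, position 3, position 4.
position 1 must be grey (only option left). So position 2 can't be grey.
position 3's domain is down to {blue}, so position 3 = blue. Strike blue from position 5.
No further eliminations apply; position 5 can still be any of black, brown.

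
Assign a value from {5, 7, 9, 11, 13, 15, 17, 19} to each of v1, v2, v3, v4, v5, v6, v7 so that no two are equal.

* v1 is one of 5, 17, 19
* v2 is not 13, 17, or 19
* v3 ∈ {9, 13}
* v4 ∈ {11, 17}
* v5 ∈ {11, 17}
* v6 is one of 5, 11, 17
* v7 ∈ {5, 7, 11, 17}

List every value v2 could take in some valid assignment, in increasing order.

The 2 variables v4 and v5 are confined to {11, 17}, which locks those values in; drop them from v1, v2, v6, v7.
v6 has just one choice, so v6 = 5. Remove 5 from v1, v2, v7.
v7's domain is down to {7}, so v7 = 7. Eliminate 7 elsewhere: v2.
v1's domain is down to {19}, so v1 = 19.
No further eliminations apply; v2 can still be any of 9, 15.

9, 15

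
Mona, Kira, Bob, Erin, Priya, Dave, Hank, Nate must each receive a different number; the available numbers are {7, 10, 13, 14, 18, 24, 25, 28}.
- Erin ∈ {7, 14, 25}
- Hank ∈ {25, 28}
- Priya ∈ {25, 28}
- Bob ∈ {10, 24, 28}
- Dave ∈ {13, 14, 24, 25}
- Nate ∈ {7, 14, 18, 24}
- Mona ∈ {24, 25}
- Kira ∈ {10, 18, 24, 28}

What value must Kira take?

18

Among the 8 variables, 13 fits only Dave (and all 8 values in {7, 10, 13, 14, 18, 24, 25, 28} must be used), so Dave = 13.
Priya and Hank between them cover only {25, 28} — a naked pair. Remove those values from Mona, Kira, Bob, Erin.
Mona must be 24 (only option left). Remove 24 from Kira, Bob, Nate.
Bob's domain is down to {10}, so Bob = 10. Remove 10 from Kira.
So Kira = 18.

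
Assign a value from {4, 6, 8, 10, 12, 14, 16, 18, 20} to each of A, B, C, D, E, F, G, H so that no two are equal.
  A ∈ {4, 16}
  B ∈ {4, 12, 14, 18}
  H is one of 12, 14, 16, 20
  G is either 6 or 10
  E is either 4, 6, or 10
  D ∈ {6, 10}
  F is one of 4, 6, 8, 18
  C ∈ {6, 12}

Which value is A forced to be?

16

D and G share exactly the 2 values {6, 10}; by pigeonhole those values go to them, so strike 6, 10 from C, E, F.
C has just one choice, so C = 12. So B, H can't be 12.
E's domain is down to {4}, so E = 4. So A, B, F can't be 4.
So A = 16.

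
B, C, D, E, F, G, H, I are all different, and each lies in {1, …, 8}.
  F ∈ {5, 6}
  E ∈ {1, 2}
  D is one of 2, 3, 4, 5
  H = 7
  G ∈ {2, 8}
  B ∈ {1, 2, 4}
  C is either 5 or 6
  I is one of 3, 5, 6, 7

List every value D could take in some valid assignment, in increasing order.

H's domain is down to {7}, so H = 7. Eliminate 7 elsewhere: I.
The 7 still-open variables together cover exactly {1, 2, 3, 4, 5, 6, 8} — 7 values for 7 variables — and 8 appears only in G's list, so G = 8.
C and F share exactly the 2 values {5, 6}; by pigeonhole those values go to them, so strike 5, 6 from D, I.
I has just one choice, so I = 3. Eliminate 3 elsewhere: D.
No further eliminations apply; D can still be any of 2, 4.

2, 4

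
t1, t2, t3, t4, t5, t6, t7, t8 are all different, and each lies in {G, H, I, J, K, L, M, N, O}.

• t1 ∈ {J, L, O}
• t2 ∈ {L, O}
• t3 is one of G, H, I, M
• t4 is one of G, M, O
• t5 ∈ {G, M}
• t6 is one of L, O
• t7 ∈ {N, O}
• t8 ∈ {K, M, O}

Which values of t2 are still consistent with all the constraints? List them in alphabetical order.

L, O

t2 and t6 between them cover only {L, O} — a naked pair. Remove those values from t1, t4, t7, t8.
t1 must be J (only option left).
t7's domain is down to {N}, so t7 = N.
t4 and t5 between them cover only {G, M} — a naked pair. Remove those values from t3, t8.
t8's domain is down to {K}, so t8 = K.
No further eliminations apply; t2 can still be any of L, O.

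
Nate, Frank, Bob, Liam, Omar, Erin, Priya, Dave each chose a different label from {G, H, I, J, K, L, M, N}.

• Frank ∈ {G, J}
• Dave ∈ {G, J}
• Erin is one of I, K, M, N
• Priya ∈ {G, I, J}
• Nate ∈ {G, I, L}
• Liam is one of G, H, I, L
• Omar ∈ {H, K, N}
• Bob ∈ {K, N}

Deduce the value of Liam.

Among the 8 variables, M fits only Erin (and all 8 values in {G, H, I, J, K, L, M, N} must be used), so Erin = M.
Frank and Dave share exactly the 2 values {G, J}; by pigeonhole those values go to them, so strike G, J from Nate, Liam, Priya.
Priya must be I (only option left). So Nate, Liam can't be I.
That leaves Nate = L. Strike L from Liam.
So Liam = H.

H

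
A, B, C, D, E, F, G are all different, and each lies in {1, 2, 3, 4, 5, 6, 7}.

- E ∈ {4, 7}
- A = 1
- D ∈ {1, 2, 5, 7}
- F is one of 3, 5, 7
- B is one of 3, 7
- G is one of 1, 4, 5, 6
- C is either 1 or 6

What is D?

2

A must be 1 (only option left). Strike 1 from C, D, G.
That leaves C = 6. Eliminate 6 elsewhere: G.
Among the 5 still-open variables, 2 fits only D (and all 5 values in {2, 3, 4, 5, 7} must be used), so D = 2.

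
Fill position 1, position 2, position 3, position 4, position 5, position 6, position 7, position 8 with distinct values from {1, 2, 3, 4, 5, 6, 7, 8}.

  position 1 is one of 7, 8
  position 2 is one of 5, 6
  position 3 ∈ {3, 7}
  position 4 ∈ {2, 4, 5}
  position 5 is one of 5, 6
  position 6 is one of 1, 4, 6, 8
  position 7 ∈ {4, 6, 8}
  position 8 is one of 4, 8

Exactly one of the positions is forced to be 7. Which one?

The 8 variables draw from only 8 values {1, 2, 3, 4, 5, 6, 7, 8}, so each is used; only position 6 can be 1, hence position 6 = 1.
The 7 still-open variables together cover exactly {2, 3, 4, 5, 6, 7, 8} — 7 values for 7 variables — and 2 appears only in position 4's list, so position 4 = 2.
The 6 still-open variables draw from only 6 values {3, 4, 5, 6, 7, 8}, so each is used; only position 3 can be 3, hence position 3 = 3.
The 5 still-open variables together cover exactly {4, 5, 6, 7, 8} — 5 values for 5 variables — and 7 appears only in position 1's list, so position 1 = 7.

position 1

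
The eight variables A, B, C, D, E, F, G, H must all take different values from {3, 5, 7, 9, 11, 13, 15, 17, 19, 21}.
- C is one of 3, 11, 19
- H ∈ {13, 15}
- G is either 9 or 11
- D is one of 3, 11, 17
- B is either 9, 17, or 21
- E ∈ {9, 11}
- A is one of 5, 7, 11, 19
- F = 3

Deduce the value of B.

F has just one choice, so F = 3. Remove 3 from C, D.
E and G between them cover only {9, 11} — a naked pair. Remove those values from A, B, C, D.
C's domain is down to {19}, so C = 19. Eliminate 19 elsewhere: A.
D's domain is down to {17}, so D = 17. Remove 17 from B.
So B = 21.

21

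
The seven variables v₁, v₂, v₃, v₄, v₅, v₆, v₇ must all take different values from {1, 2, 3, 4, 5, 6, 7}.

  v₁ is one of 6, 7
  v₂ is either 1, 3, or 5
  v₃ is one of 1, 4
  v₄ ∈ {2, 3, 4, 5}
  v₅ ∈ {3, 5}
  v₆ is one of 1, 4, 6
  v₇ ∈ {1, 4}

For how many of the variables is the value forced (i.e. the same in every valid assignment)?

3

The 7 variables draw from only 7 values {1, 2, 3, 4, 5, 6, 7}, so each is used; only v₄ can be 2, hence v₄ = 2.
Among the 6 still-open variables, 7 fits only v₁ (and all 6 values in {1, 3, 4, 5, 6, 7} must be used), so v₁ = 7.
The 5 still-open variables draw from only 5 values {1, 3, 4, 5, 6}, so each is used; only v₆ can be 6, hence v₆ = 6.
v₃ and v₇ between them cover only {1, 4} — a naked pair. Remove those values from v₂.
Determined: v₁=7, v₄=2, v₆=6. The other variables each still have more than one consistent value. That makes 3.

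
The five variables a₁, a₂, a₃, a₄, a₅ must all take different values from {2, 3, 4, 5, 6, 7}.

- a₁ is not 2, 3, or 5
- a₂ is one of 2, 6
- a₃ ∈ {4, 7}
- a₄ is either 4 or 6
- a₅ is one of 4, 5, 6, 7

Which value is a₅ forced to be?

The 5 variables together cover exactly {2, 4, 5, 6, 7} — 5 values for 5 variables — and 2 appears only in a₂'s list, so a₂ = 2.
The 4 still-open variables together cover exactly {4, 5, 6, 7} — 4 values for 4 variables — and 5 appears only in a₅'s list, so a₅ = 5.

5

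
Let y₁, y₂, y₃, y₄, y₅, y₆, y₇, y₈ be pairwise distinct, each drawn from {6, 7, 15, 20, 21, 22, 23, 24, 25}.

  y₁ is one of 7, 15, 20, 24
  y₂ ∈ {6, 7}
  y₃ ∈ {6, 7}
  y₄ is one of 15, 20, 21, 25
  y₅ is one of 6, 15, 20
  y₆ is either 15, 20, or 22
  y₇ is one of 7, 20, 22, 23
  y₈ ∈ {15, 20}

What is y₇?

y₂ and y₃ share exactly the 2 values {6, 7}; by pigeonhole those values go to them, so strike 6, 7 from y₁, y₅, y₇.
The 2 variables y₅ and y₈ are confined to {15, 20}, which locks those values in; drop them from y₁, y₄, y₆, y₇.
y₁ must be 24 (only option left).
y₆ has just one choice, so y₆ = 22. Remove 22 from y₇.
So y₇ = 23.

23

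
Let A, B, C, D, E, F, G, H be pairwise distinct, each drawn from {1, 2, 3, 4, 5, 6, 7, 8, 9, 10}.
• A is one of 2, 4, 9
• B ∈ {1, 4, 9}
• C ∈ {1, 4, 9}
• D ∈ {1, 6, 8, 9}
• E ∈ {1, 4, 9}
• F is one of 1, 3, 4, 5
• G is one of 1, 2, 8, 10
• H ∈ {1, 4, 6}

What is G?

10

The 3 variables B, C, E are confined to {1, 4, 9}, which locks those values in; drop them from A, D, F, G, H.
A has just one choice, so A = 2. Strike 2 from G.
H must be 6 (only option left). Remove 6 from D.
D's domain is down to {8}, so D = 8. Strike 8 from G.
So G = 10.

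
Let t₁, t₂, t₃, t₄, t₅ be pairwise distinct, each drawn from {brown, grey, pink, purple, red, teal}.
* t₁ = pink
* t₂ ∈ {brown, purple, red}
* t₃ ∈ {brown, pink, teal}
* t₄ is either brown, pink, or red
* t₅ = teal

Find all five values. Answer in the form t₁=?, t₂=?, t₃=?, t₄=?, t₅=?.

t₁ must be pink (only option left). Strike pink from t₃, t₄.
t₅ must be teal (only option left). Strike teal from t₃.
t₃'s domain is down to {brown}, so t₃ = brown. Eliminate brown elsewhere: t₂, t₄.
t₄'s domain is down to {red}, so t₄ = red. So t₂ can't be red.
t₂ must be purple (only option left).

t₁=pink, t₂=purple, t₃=brown, t₄=red, t₅=teal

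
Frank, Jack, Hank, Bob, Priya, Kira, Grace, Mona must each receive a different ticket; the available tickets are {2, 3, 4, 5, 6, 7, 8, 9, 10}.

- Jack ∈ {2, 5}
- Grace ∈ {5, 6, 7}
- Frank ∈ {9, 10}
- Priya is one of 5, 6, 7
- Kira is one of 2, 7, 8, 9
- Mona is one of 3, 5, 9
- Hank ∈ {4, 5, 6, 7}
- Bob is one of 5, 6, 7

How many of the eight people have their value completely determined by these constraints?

The 3 variables Bob, Priya, Grace are confined to {5, 6, 7}, which locks those values in; drop them from Jack, Hank, Kira, Mona.
Jack has just one choice, so Jack = 2. Strike 2 from Kira.
Hank has just one choice, so Hank = 4.
Determined: Jack=2, Hank=4. The other people each still have more than one consistent value. That makes 2.

2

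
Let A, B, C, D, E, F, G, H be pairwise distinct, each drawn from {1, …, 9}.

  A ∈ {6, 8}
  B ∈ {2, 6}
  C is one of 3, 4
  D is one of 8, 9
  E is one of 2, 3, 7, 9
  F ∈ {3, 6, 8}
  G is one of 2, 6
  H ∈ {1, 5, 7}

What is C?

4

B and G share exactly the 2 values {2, 6}; by pigeonhole those values go to them, so strike 2, 6 from A, E, F.
That leaves A = 8. Strike 8 from D, F.
D must be 9 (only option left). Eliminate 9 elsewhere: E.
F has just one choice, so F = 3. Remove 3 from C, E.
So C = 4.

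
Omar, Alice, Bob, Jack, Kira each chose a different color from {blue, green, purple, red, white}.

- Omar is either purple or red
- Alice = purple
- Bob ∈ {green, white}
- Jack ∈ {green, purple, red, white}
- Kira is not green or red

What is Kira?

Alice has just one choice, so Alice = purple. Remove purple from Omar, Jack, Kira.
Omar's domain is down to {red}, so Omar = red. Strike red from Jack.
The 3 still-open variables draw from only 3 values {blue, green, white}, so each is used; only Kira can be blue, hence Kira = blue.

blue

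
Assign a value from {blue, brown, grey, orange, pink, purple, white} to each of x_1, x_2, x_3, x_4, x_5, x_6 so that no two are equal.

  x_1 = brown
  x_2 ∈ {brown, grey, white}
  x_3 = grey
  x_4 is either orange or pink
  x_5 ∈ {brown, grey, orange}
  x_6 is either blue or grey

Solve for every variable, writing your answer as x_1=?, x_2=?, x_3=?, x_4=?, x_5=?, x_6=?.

x_1's domain is down to {brown}, so x_1 = brown. So x_2, x_5 can't be brown.
x_3 must be grey (only option left). Strike grey from x_2, x_5, x_6.
That leaves x_5 = orange. Eliminate orange elsewhere: x_4.
That leaves x_6 = blue.
x_2 must be white (only option left).
x_4's domain is down to {pink}, so x_4 = pink.

x_1=brown, x_2=white, x_3=grey, x_4=pink, x_5=orange, x_6=blue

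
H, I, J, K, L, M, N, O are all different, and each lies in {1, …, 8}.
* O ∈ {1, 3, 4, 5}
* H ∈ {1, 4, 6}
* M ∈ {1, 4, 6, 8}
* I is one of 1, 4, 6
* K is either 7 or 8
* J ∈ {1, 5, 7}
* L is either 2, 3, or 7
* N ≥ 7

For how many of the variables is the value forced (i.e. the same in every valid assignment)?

The 8 variables together cover exactly {1, 2, 3, 4, 5, 6, 7, 8} — 8 values for 8 variables — and 2 appears only in L's list, so L = 2.
The 7 still-open variables together cover exactly {1, 3, 4, 5, 6, 7, 8} — 7 values for 7 variables — and 3 appears only in O's list, so O = 3.
The 6 still-open variables draw from only 6 values {1, 4, 5, 6, 7, 8}, so each is used; only J can be 5, hence J = 5.
K and N between them cover only {7, 8} — a naked pair. Remove those values from M.
Determined: J=5, L=2, O=3. The other variables each still have more than one consistent value. That makes 3.

3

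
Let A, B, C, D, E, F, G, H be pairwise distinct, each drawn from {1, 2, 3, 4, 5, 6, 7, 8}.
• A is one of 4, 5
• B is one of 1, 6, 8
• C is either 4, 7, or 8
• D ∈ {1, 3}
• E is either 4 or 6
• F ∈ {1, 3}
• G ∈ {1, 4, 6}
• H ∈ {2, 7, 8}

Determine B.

Among the 8 variables, 2 fits only H (and all 8 values in {1, 2, 3, 4, 5, 6, 7, 8} must be used), so H = 2.
Among the 7 still-open variables, 5 fits only A (and all 7 values in {1, 3, 4, 5, 6, 7, 8} must be used), so A = 5.
Among the 6 still-open variables, 7 fits only C (and all 6 values in {1, 3, 4, 6, 7, 8} must be used), so C = 7.
The 5 still-open variables together cover exactly {1, 3, 4, 6, 8} — 5 values for 5 variables — and 8 appears only in B's list, so B = 8.

8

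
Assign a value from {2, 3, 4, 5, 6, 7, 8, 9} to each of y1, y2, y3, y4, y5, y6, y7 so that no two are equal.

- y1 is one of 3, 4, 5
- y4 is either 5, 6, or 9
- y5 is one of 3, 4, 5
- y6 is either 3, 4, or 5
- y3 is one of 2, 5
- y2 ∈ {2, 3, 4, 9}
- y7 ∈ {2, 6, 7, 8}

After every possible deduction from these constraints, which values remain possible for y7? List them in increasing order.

y1, y5, y6 share exactly the 3 values {3, 4, 5}; by pigeonhole those values go to them, so strike 3, 4, 5 from y2, y3, y4.
y3's domain is down to {2}, so y3 = 2. Eliminate 2 elsewhere: y2, y7.
That leaves y2 = 9. Remove 9 from y4.
y4 has just one choice, so y4 = 6. Eliminate 6 elsewhere: y7.
No further eliminations apply; y7 can still be any of 7, 8.

7, 8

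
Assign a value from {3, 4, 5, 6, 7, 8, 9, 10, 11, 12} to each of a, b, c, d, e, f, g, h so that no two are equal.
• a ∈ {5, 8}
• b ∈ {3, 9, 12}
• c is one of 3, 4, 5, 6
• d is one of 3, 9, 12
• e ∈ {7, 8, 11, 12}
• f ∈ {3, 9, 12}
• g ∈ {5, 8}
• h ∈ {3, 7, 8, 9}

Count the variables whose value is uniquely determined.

2

a and g share exactly the 2 values {5, 8}; by pigeonhole those values go to them, so strike 5, 8 from c, e, h.
b, d, f between them cover only {3, 9, 12} — a naked triple. Remove those values from c, e, h.
That leaves h = 7. Strike 7 from e.
e has just one choice, so e = 11.
Determined: e=11, h=7. The other variables each still have more than one consistent value. That makes 2.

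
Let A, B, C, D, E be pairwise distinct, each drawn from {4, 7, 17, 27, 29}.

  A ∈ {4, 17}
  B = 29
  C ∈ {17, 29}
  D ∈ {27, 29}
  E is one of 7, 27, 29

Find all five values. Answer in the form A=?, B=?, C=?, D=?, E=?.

B has just one choice, so B = 29. So C, D, E can't be 29.
C's domain is down to {17}, so C = 17. Eliminate 17 elsewhere: A.
D has just one choice, so D = 27. Remove 27 from E.
E has just one choice, so E = 7.
A has just one choice, so A = 4.

A=4, B=29, C=17, D=27, E=7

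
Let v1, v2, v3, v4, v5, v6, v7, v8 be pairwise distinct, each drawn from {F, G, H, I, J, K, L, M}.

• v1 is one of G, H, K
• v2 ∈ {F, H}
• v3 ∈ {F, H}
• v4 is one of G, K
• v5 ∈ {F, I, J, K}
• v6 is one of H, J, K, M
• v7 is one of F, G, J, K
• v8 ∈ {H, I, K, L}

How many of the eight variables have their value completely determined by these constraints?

4

The 8 variables together cover exactly {F, G, H, I, J, K, L, M} — 8 values for 8 variables — and L appears only in v8's list, so v8 = L.
The 7 still-open variables draw from only 7 values {F, G, H, I, J, K, M}, so each is used; only v5 can be I, hence v5 = I.
The 6 still-open variables draw from only 6 values {F, G, H, J, K, M}, so each is used; only v6 can be M, hence v6 = M.
The 5 still-open variables draw from only 5 values {F, G, H, J, K}, so each is used; only v7 can be J, hence v7 = J.
The 2 variables v2 and v3 are confined to {F, H}, which locks those values in; drop them from v1.
Determined: v5=I, v6=M, v7=J, v8=L. The other variables each still have more than one consistent value. That makes 4.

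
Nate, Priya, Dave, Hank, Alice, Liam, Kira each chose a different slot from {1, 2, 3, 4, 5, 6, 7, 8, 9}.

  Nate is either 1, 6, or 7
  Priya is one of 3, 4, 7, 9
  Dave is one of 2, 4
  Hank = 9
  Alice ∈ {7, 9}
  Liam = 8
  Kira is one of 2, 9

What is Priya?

3

Hank has just one choice, so Hank = 9. Remove 9 from Priya, Alice, Kira.
Alice must be 7 (only option left). Strike 7 from Nate, Priya.
Liam has just one choice, so Liam = 8.
Kira has just one choice, so Kira = 2. So Dave can't be 2.
Dave's domain is down to {4}, so Dave = 4. Eliminate 4 elsewhere: Priya.
So Priya = 3.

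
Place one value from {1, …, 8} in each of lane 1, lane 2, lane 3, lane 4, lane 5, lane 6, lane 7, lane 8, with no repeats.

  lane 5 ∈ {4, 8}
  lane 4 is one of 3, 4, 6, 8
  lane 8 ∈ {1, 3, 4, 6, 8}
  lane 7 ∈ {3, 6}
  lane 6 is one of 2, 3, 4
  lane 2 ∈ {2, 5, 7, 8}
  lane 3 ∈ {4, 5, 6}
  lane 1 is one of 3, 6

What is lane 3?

Among the 8 variables, 1 fits only lane 8 (and all 8 values in {1, 2, 3, 4, 5, 6, 7, 8} must be used), so lane 8 = 1.
Among the 7 still-open variables, 7 fits only lane 2 (and all 7 values in {2, 3, 4, 5, 6, 7, 8} must be used), so lane 2 = 7.
The 6 still-open variables draw from only 6 values {2, 3, 4, 5, 6, 8}, so each is used; only lane 6 can be 2, hence lane 6 = 2.
The 5 still-open variables together cover exactly {3, 4, 5, 6, 8} — 5 values for 5 variables — and 5 appears only in lane 3's list, so lane 3 = 5.

5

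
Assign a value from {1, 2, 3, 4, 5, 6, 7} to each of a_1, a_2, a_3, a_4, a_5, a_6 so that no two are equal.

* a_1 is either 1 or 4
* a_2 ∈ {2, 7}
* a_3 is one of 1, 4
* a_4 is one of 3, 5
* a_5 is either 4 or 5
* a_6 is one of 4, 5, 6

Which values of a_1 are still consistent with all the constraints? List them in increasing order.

a_1 and a_3 share exactly the 2 values {1, 4}; by pigeonhole those values go to them, so strike 1, 4 from a_5, a_6.
a_5 must be 5 (only option left). Remove 5 from a_4, a_6.
a_6 must be 6 (only option left).
a_4 must be 3 (only option left).
No further eliminations apply; a_1 can still be any of 1, 4.

1, 4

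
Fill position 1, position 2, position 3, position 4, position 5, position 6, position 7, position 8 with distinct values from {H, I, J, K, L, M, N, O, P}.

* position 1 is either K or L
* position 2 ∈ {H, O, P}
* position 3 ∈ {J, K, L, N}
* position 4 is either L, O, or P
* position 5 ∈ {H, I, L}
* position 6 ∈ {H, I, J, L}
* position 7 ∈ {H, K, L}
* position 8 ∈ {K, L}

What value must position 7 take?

The 8 variables together cover exactly {H, I, J, K, L, N, O, P} — 8 values for 8 variables — and N appears only in position 3's list, so position 3 = N.
The 7 still-open variables draw from only 7 values {H, I, J, K, L, O, P}, so each is used; only position 6 can be J, hence position 6 = J.
The 6 still-open variables draw from only 6 values {H, I, K, L, O, P}, so each is used; only position 5 can be I, hence position 5 = I.
position 1 and position 8 share exactly the 2 values {K, L}; by pigeonhole those values go to them, so strike K, L from position 4, position 7.
So position 7 = H.

H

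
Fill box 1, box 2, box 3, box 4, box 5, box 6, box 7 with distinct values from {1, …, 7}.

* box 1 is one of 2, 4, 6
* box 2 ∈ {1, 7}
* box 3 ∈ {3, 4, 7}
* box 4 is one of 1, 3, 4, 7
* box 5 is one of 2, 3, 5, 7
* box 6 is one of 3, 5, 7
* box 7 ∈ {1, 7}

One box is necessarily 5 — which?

box 6

Among the 7 variables, 6 fits only box 1 (and all 7 values in {1, 2, 3, 4, 5, 6, 7} must be used), so box 1 = 6.
Among the 6 still-open variables, 2 fits only box 5 (and all 6 values in {1, 2, 3, 4, 5, 7} must be used), so box 5 = 2.
The 5 still-open variables together cover exactly {1, 3, 4, 5, 7} — 5 values for 5 variables — and 5 appears only in box 6's list, so box 6 = 5.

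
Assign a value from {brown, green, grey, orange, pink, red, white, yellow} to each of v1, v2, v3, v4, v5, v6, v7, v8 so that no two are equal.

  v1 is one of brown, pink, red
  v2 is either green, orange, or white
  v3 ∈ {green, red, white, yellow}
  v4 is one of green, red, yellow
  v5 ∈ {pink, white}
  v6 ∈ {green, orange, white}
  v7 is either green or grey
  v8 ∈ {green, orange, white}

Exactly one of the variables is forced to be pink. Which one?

v5

The 8 variables together cover exactly {brown, green, grey, orange, pink, red, white, yellow} — 8 values for 8 variables — and brown appears only in v1's list, so v1 = brown.
The 7 still-open variables draw from only 7 values {green, grey, orange, pink, red, white, yellow}, so each is used; only v7 can be grey, hence v7 = grey.
Among the 6 still-open variables, pink fits only v5 (and all 6 values in {green, orange, pink, red, white, yellow} must be used), so v5 = pink.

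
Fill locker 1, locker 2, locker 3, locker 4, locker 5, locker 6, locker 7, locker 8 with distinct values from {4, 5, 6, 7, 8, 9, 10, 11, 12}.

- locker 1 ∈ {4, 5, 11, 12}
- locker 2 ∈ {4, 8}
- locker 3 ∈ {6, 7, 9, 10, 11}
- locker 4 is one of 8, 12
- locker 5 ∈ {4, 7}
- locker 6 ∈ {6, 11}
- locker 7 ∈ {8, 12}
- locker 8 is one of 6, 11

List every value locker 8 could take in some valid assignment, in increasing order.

6, 11

locker 4 and locker 7 share exactly the 2 values {8, 12}; by pigeonhole those values go to them, so strike 8, 12 from locker 1, locker 2.
locker 2 has just one choice, so locker 2 = 4. Eliminate 4 elsewhere: locker 1, locker 5.
locker 5's domain is down to {7}, so locker 5 = 7. So locker 3 can't be 7.
locker 6 and locker 8 between them cover only {6, 11} — a naked pair. Remove those values from locker 1, locker 3.
locker 1's domain is down to {5}, so locker 1 = 5.
No further eliminations apply; locker 8 can still be any of 6, 11.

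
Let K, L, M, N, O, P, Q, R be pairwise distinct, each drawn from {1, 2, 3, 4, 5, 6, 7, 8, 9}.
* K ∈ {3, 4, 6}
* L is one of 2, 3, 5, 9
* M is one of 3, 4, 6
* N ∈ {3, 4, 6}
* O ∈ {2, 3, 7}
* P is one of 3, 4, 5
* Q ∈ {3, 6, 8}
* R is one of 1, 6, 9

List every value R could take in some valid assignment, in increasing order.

K, M, N between them cover only {3, 4, 6} — a naked triple. Remove those values from L, O, P, Q, R.
P must be 5 (only option left). Remove 5 from L.
Q has just one choice, so Q = 8.
No further eliminations apply; R can still be any of 1, 9.

1, 9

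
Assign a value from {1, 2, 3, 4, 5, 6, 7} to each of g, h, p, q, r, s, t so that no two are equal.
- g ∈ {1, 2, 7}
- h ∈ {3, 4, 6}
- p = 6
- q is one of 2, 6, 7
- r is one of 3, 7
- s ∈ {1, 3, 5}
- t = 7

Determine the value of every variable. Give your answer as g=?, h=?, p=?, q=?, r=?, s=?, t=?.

g=1, h=4, p=6, q=2, r=3, s=5, t=7

p's domain is down to {6}, so p = 6. Remove 6 from h, q.
t's domain is down to {7}, so t = 7. So g, q, r can't be 7.
That leaves q = 2. Remove 2 from g.
That leaves r = 3. Strike 3 from h, s.
That leaves g = 1. Eliminate 1 elsewhere: s.
That leaves h = 4.
s must be 5 (only option left).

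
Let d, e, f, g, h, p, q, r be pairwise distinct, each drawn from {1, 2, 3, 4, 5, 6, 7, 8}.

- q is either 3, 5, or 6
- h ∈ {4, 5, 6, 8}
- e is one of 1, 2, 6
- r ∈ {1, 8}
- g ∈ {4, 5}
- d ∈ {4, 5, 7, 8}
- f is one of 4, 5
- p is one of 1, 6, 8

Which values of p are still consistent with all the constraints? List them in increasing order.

1, 6, 8

The 8 variables together cover exactly {1, 2, 3, 4, 5, 6, 7, 8} — 8 values for 8 variables — and 2 appears only in e's list, so e = 2.
The 7 still-open variables draw from only 7 values {1, 3, 4, 5, 6, 7, 8}, so each is used; only q can be 3, hence q = 3.
Among the 6 still-open variables, 7 fits only d (and all 6 values in {1, 4, 5, 6, 7, 8} must be used), so d = 7.
f and g between them cover only {4, 5} — a naked pair. Remove those values from h.
No further eliminations apply; p can still be any of 1, 6, 8.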